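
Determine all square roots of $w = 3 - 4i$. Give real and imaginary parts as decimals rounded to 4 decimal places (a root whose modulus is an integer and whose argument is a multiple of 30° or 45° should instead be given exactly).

|w| = 5, arg(w) ≈ 306.869898°
Root modulus = 5^(1/2) ≈ 2.236068
Root arguments: θ_k = (arg(w) + 360°k)/2 for k = 0, 1, ..., 1
Compute each root as (root modulus)(cos θ_k + i sin θ_k) using full-precision intermediates, then round to 4 decimal places.
Roots: -2.0000 + 1.0000i, 2.0000 - 1.0000i


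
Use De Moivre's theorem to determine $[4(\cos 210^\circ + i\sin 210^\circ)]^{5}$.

By De Moivre: z^n = r^n(cos(nθ) + i sin(nθ))
= 4^5(cos(5*210°) + i sin(5*210°))
= 1024(cos 330° + i sin 330°)
= 512*sqrt(3) - 512i


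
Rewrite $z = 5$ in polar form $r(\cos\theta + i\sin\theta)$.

r = |z| = sqrt(a^2 + b^2) = sqrt((5)^2 + (0)^2) = sqrt(25 + 0) = sqrt(25) = 5
b = 0 and a > 0, so z lies on the positive real axis: θ = 0°
z = 5(cos 0° + i sin 0°)


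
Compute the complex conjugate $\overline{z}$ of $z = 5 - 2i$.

If z = a + bi, then conjugate(z) = a - bi
conjugate(5 - 2i) = 5 + 2i


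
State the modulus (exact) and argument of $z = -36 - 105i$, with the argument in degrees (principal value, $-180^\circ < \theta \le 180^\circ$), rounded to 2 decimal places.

|z| = sqrt((-36)^2 + (-105)^2) = 111
arg(z) = arctan(b/a) = arctan(-105/-36) (quadrant-adjusted) = -108.92°


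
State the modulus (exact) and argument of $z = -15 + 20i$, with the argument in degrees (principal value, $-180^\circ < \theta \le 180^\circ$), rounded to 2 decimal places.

|z| = sqrt((-15)^2 + 20^2) = 25
arg(z) = arctan(b/a) = arctan(20/-15) (quadrant-adjusted) = 126.87°


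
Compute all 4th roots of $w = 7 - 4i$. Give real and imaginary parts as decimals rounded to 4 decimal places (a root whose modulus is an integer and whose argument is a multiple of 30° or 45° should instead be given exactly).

|w| = sqrt(65) ≈ 8.062258, arg(w) ≈ 330.255119°
Root modulus = sqrt(65)^(1/4) ≈ 1.685055
Root arguments: θ_k = (arg(w) + 360°k)/4 for k = 0, 1, ..., 3
Compute each root as (root modulus)(cos θ_k + i sin θ_k) using full-precision intermediates, then round to 4 decimal places.
Roots: 0.2181 + 1.6709i, -1.6709 + 0.2181i, -0.2181 - 1.6709i, 1.6709 - 0.2181i


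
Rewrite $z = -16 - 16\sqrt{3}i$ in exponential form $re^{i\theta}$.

r = |z| = sqrt((-16)^2 + (-16*sqrt(3))^2) = sqrt(256 + 768) = sqrt(1024) = 32
θ = arctan(b/a) = arctan(-27.7128/-16) (quadrant-adjusted) = -120° = -2π/3
z = 32e^(-i*2π/3)


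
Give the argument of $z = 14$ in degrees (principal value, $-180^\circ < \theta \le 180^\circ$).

b = 0 and a > 0, so z lies on the positive real axis: θ = 0°


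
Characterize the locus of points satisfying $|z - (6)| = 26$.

|z - z0| = r describes a circle centered at z0 with radius r
Here z0 = 6 and r = 26
Locus: Circle centered at (6, 0) with radius 26


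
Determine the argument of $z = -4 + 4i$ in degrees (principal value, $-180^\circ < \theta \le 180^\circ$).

θ = arctan(b/a) = arctan(4/-4) (quadrant-adjusted) = 135°


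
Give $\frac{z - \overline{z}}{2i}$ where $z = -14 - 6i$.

z - conjugate(z) = 2bi
(z - conjugate(z))/(2i) = 2bi/(2i) = b = -6


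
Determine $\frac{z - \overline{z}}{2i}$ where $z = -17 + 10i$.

z - conjugate(z) = 2bi
(z - conjugate(z))/(2i) = 2bi/(2i) = b = 10


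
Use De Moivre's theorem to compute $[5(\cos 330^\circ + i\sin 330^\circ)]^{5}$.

By De Moivre: z^n = r^n(cos(nθ) + i sin(nθ))
= 5^5(cos(5*330°) + i sin(5*330°))
= 3125(cos 210° + i sin 210°)
= -3125*sqrt(3)/2 - (3125/2)i


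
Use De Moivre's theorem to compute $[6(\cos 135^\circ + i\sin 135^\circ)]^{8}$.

By De Moivre: z^n = r^n(cos(nθ) + i sin(nθ))
= 6^8(cos(8*135°) + i sin(8*135°))
= 1679616(cos 0° + i sin 0°)
= 1679616


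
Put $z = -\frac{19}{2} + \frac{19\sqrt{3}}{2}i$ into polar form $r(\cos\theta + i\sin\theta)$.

r = |z| = sqrt(a^2 + b^2) = sqrt((-19/2)^2 + (19*sqrt(3)/2)^2) = sqrt(361/4 + 1083/4) = sqrt(361) = 19
θ = arctan(b/a) = arctan(16.4545/-9.5) (quadrant-adjusted) = 120°
z = 19(cos 120° + i sin 120°)


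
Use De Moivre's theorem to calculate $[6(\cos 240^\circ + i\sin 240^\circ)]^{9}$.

By De Moivre: z^n = r^n(cos(nθ) + i sin(nθ))
= 6^9(cos(9*240°) + i sin(9*240°))
= 10077696(cos 0° + i sin 0°)
= 10077696


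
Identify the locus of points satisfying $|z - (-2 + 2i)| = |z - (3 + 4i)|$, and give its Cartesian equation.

|z - z1| = |z - z2| means z is equidistant from z1 and z2,
i.e. the perpendicular bisector of the segment from (-2, 2) to (3, 4) (midpoint (1/2, 3)).
With z = x + yi, square both sides:
(x - (-2))^2 + (y - 2)^2 = (x - 3)^2 + (y - 4)^2
The x^2 and y^2 terms cancel: 10x + 4y = 25 - 8 = 17
Simplify: 10x + 4y = 17
Locus: Perpendicular bisector of the segment from (-2, 2) to (3, 4): the line 10x + 4y = 17


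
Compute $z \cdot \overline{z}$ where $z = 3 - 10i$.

z * conjugate(z) = |z|^2 = a^2 + b^2
= 3^2 + (-10)^2 = 109


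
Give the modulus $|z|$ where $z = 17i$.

|z| = sqrt(a^2 + b^2) = sqrt(0^2 + 17^2) = sqrt(289) = 17


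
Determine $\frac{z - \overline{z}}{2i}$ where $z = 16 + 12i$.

z - conjugate(z) = 2bi
(z - conjugate(z))/(2i) = 2bi/(2i) = b = 12


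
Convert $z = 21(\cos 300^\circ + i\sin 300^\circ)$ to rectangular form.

a = r cos θ = 21 * 1/2 = 21/2
b = r sin θ = 21 * -sqrt(3)/2 = -21*sqrt(3)/2
z = 21/2 - (21*sqrt(3)/2)i


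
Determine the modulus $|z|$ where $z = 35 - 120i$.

|z| = sqrt(a^2 + b^2) = sqrt(35^2 + (-120)^2) = sqrt(15625) = 125


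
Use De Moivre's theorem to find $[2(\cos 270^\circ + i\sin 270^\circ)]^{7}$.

By De Moivre: z^n = r^n(cos(nθ) + i sin(nθ))
= 2^7(cos(7*270°) + i sin(7*270°))
= 128(cos 90° + i sin 90°)
= 128i


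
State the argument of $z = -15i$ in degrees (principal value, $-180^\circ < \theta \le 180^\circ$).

a = 0 and b < 0, so z lies on the negative imaginary axis: θ = -90°


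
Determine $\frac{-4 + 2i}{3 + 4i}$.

Multiply numerator and denominator by conjugate (3 - 4i):
= (-4 + 2i)(3 - 4i) / (3^2 + 4^2)
= (-4 + 22i) / 25
= -4/25 + (22/25)i


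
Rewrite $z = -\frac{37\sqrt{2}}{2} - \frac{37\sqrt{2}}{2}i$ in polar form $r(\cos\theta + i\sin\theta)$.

r = |z| = sqrt(a^2 + b^2) = sqrt((-37*sqrt(2)/2)^2 + (-37*sqrt(2)/2)^2) = sqrt(1369/2 + 1369/2) = sqrt(1369) = 37
θ = arctan(b/a) = arctan(-26.163/-26.163) (quadrant-adjusted) = 225°
z = 37(cos 225° + i sin 225°)


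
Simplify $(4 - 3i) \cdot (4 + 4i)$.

(a1*a2 - b1*b2) + (a1*b2 + b1*a2)i
= (16 - (-12)) + (16 + (-12))i
= 28 + 4i


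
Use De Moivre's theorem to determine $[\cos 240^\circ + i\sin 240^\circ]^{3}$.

By De Moivre: z^n = r^n(cos(nθ) + i sin(nθ))
= 1^3(cos(3*240°) + i sin(3*240°))
= 1(cos 0° + i sin 0°)
= 1


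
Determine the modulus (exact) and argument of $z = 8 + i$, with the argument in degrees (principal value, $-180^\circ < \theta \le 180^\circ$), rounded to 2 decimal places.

|z| = sqrt(8^2 + 1^2) = sqrt(65)
arg(z) = arctan(b/a) = arctan(1/8) (quadrant-adjusted) = 7.13°


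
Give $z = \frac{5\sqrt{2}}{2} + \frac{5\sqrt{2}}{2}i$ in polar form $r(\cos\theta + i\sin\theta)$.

r = |z| = sqrt(a^2 + b^2) = sqrt((5*sqrt(2)/2)^2 + (5*sqrt(2)/2)^2) = sqrt(25/2 + 25/2) = sqrt(25) = 5
θ = arctan(b/a) = arctan(3.5355/3.5355) (quadrant-adjusted) = 45°
z = 5(cos 45° + i sin 45°)


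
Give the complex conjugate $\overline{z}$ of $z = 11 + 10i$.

If z = a + bi, then conjugate(z) = a - bi
conjugate(11 + 10i) = 11 - 10i


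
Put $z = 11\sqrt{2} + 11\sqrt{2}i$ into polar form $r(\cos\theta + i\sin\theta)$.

r = |z| = sqrt(a^2 + b^2) = sqrt((11*sqrt(2))^2 + (11*sqrt(2))^2) = sqrt(242 + 242) = sqrt(484) = 22
θ = arctan(b/a) = arctan(15.5563/15.5563) (quadrant-adjusted) = 45°
z = 22(cos 45° + i sin 45°)


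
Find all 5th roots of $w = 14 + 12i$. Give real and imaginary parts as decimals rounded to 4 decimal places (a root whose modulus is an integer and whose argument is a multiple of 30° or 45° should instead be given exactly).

|w| = sqrt(340) ≈ 18.439089, arg(w) ≈ 40.601295°
Root modulus = sqrt(340)^(1/5) ≈ 1.791216
Root arguments: θ_k = (arg(w) + 360°k)/5 for k = 0, 1, ..., 4
Compute each root as (root modulus)(cos θ_k + i sin θ_k) using full-precision intermediates, then round to 4 decimal places.
Roots: 1.7733 + 0.2530i, 0.3073 + 1.7647i, -1.5833 + 0.8376i, -1.2859 - 1.2470i, 0.7886 - 1.6083i


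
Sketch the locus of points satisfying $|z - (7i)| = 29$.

|z - z0| = r describes a circle centered at z0 with radius r
Here z0 = 7i and r = 29
Locus: Circle centered at (0, 7) with radius 29


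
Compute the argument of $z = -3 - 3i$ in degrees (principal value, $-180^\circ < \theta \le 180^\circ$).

θ = arctan(b/a) = arctan(-3/-3) (quadrant-adjusted) = -135°


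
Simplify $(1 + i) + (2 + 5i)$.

(1 + 2) + (1 + 5)i = 3 + 6i


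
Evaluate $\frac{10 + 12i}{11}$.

Divisor is real, so divide each part by 11:
= 10/11 + (12/11)i


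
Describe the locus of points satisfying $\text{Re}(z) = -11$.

Re(z) = x where z = x + yi; the equation x = -11 is satisfied by all points with that x-coordinate
Locus: Vertical line x = -11


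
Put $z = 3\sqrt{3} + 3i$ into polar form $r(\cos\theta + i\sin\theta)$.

r = |z| = sqrt(a^2 + b^2) = sqrt((3*sqrt(3))^2 + (3)^2) = sqrt(27 + 9) = sqrt(36) = 6
θ = arctan(b/a) = arctan(3/5.1962) (quadrant-adjusted) = 30°
z = 6(cos 30° + i sin 30°)


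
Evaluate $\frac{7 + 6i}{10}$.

Divisor is real, so divide each part by 10:
= 7/10 + (3/5)i


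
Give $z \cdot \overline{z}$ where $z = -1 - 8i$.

z * conjugate(z) = |z|^2 = a^2 + b^2
= (-1)^2 + (-8)^2 = 65


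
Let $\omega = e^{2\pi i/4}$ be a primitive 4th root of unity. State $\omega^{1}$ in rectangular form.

ω^1 = e^(2πi·1/4) = e^(i·1π/2)
= cos(1π/2) + i sin(1π/2)
= i


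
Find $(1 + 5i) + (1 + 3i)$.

(1 + 1) + (5 + 3)i = 2 + 8i


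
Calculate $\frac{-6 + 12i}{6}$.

Divisor is real, so divide each part by 6:
= -1 + 2i


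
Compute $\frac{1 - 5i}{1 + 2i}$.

Multiply numerator and denominator by conjugate (1 - 2i):
= (1 - 5i)(1 - 2i) / (1^2 + 2^2)
= (-9 - 7i) / 5
= -9/5 - (7/5)i


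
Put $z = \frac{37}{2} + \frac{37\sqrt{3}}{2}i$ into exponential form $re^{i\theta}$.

r = |z| = sqrt((37/2)^2 + (37*sqrt(3)/2)^2) = sqrt(1369/4 + 4107/4) = sqrt(1369) = 37
θ = arctan(b/a) = arctan(32.0429/18.5) (quadrant-adjusted) = 60° = π/3
z = 37e^(i*π/3)


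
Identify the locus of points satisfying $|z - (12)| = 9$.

|z - z0| = r describes a circle centered at z0 with radius r
Here z0 = 12 and r = 9
Locus: Circle centered at (12, 0) with radius 9


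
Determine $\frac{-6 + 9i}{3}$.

Divisor is real, so divide each part by 3:
= -2 + 3i


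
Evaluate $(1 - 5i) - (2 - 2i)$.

(1 - 2) + (-5 - (-2))i = -1 - 3i


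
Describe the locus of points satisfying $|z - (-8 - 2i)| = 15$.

|z - z0| = r describes a circle centered at z0 with radius r
Here z0 = -8 - 2i and r = 15
Locus: Circle centered at (-8, -2) with radius 15


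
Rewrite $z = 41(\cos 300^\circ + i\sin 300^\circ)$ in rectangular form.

a = r cos θ = 41 * 1/2 = 41/2
b = r sin θ = 41 * -sqrt(3)/2 = -41*sqrt(3)/2
z = 41/2 - (41*sqrt(3)/2)i


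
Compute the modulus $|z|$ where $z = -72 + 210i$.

|z| = sqrt(a^2 + b^2) = sqrt((-72)^2 + 210^2) = sqrt(49284) = 222


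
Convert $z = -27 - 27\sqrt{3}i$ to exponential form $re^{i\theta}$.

r = |z| = sqrt((-27)^2 + (-27*sqrt(3))^2) = sqrt(729 + 2187) = sqrt(2916) = 54
θ = arctan(b/a) = arctan(-46.7654/-27) (quadrant-adjusted) = 240° = 4π/3
z = 54e^(i*4π/3)


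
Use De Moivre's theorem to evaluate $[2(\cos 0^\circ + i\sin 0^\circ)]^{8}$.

By De Moivre: z^n = r^n(cos(nθ) + i sin(nθ))
= 2^8(cos(8*0°) + i sin(8*0°))
= 256(cos 0° + i sin 0°)
= 256


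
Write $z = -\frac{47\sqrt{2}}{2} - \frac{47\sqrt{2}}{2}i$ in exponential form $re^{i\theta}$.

r = |z| = sqrt((-47*sqrt(2)/2)^2 + (-47*sqrt(2)/2)^2) = sqrt(2209/2 + 2209/2) = sqrt(2209) = 47
θ = arctan(b/a) = arctan(-33.234/-33.234) (quadrant-adjusted) = -135° = -3π/4
z = 47e^(-i*3π/4)


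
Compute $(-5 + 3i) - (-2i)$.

(-5 - 0) + (3 - (-2))i = -5 + 5i


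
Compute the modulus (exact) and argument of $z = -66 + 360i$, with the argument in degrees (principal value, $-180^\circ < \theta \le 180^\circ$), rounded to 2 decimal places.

|z| = sqrt((-66)^2 + 360^2) = 366
arg(z) = arctan(b/a) = arctan(360/-66) (quadrant-adjusted) = 100.39°


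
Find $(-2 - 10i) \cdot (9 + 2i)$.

(a1*a2 - b1*b2) + (a1*b2 + b1*a2)i
= (-18 - (-20)) + (-4 + (-90))i
= 2 - 94i


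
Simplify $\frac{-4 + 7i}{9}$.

Divisor is real, so divide each part by 9:
= -4/9 + (7/9)i


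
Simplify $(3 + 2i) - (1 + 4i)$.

(3 - 1) + (2 - 4)i = 2 - 2i


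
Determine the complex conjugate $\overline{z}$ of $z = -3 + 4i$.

If z = a + bi, then conjugate(z) = a - bi
conjugate(-3 + 4i) = -3 - 4i


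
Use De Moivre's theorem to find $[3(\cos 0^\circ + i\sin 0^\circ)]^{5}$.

By De Moivre: z^n = r^n(cos(nθ) + i sin(nθ))
= 3^5(cos(5*0°) + i sin(5*0°))
= 243(cos 0° + i sin 0°)
= 243


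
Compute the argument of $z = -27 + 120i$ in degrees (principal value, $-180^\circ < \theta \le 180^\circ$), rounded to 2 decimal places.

θ = arctan(b/a) = arctan(120/-27) (quadrant-adjusted) = 102.68°


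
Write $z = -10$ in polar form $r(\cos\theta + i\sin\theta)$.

r = |z| = sqrt(a^2 + b^2) = sqrt((-10)^2 + (0)^2) = sqrt(100 + 0) = sqrt(100) = 10
b = 0 and a < 0, so z lies on the negative real axis: θ = 180°
z = 10(cos 180° + i sin 180°)


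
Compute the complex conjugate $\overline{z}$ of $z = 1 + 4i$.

If z = a + bi, then conjugate(z) = a - bi
conjugate(1 + 4i) = 1 - 4i


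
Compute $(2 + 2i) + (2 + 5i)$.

(2 + 2) + (2 + 5)i = 4 + 7i


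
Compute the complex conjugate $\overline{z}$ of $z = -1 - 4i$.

If z = a + bi, then conjugate(z) = a - bi
conjugate(-1 - 4i) = -1 + 4i


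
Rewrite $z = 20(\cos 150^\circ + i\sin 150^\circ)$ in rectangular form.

a = r cos θ = 20 * -sqrt(3)/2 = -10*sqrt(3)
b = r sin θ = 20 * 1/2 = 10
z = -10*sqrt(3) + 10i


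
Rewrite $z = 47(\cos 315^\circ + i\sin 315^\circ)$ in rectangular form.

a = r cos θ = 47 * sqrt(2)/2 = 47*sqrt(2)/2
b = r sin θ = 47 * -sqrt(2)/2 = -47*sqrt(2)/2
z = 47*sqrt(2)/2 - (47*sqrt(2)/2)i


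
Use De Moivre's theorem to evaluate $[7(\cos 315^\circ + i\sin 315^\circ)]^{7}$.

By De Moivre: z^n = r^n(cos(nθ) + i sin(nθ))
= 7^7(cos(7*315°) + i sin(7*315°))
= 823543(cos 45° + i sin 45°)
= 823543*sqrt(2)/2 + (823543*sqrt(2)/2)i


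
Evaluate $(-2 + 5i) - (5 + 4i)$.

(-2 - 5) + (5 - 4)i = -7 + i


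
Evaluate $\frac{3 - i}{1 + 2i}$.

Multiply numerator and denominator by conjugate (1 - 2i):
= (3 - i)(1 - 2i) / (1^2 + 2^2)
= (1 - 7i) / 5
= 1/5 - (7/5)i


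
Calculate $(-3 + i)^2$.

(a + bi)^2 = a^2 - b^2 + 2abi
= (-3)^2 - 1^2 + 2*(-3)*1i
= 8 - 6i


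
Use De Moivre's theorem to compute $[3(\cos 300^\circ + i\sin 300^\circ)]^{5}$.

By De Moivre: z^n = r^n(cos(nθ) + i sin(nθ))
= 3^5(cos(5*300°) + i sin(5*300°))
= 243(cos 60° + i sin 60°)
= 243/2 + (243*sqrt(3)/2)i


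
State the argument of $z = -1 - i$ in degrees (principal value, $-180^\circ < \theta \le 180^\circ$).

θ = arctan(b/a) = arctan(-1/-1) (quadrant-adjusted) = -135°


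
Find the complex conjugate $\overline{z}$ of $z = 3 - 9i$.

If z = a + bi, then conjugate(z) = a - bi
conjugate(3 - 9i) = 3 + 9i


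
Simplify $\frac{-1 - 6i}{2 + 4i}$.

Multiply numerator and denominator by conjugate (2 - 4i):
= (-1 - 6i)(2 - 4i) / (2^2 + 4^2)
= (-26 - 8i) / 20
Divide through by 2: (-13 - 4i) / 10
= -13/10 - (2/5)i


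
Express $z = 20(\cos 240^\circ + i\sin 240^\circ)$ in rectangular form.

a = r cos θ = 20 * -1/2 = -10
b = r sin θ = 20 * -sqrt(3)/2 = -10*sqrt(3)
z = -10 - 10*sqrt(3)i


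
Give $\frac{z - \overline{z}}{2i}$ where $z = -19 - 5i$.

z - conjugate(z) = 2bi
(z - conjugate(z))/(2i) = 2bi/(2i) = b = -5


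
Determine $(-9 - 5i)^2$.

(a + bi)^2 = a^2 - b^2 + 2abi
= (-9)^2 - (-5)^2 + 2*(-9)*(-5)i
= 56 + 90i


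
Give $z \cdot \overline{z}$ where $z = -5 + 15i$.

z * conjugate(z) = |z|^2 = a^2 + b^2
= (-5)^2 + 15^2 = 250


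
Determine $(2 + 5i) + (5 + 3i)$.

(2 + 5) + (5 + 3)i = 7 + 8i


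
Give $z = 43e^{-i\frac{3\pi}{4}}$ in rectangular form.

a = r cos θ = 43 * -sqrt(2)/2 = -43*sqrt(2)/2
b = r sin θ = 43 * -sqrt(2)/2 = -43*sqrt(2)/2
z = -43*sqrt(2)/2 - (43*sqrt(2)/2)i


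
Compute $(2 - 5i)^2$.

(a + bi)^2 = a^2 - b^2 + 2abi
= 2^2 - (-5)^2 + 2*2*(-5)i
= -21 - 20i


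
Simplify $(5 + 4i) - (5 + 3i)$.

(5 - 5) + (4 - 3)i = i


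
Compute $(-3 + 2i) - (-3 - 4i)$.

(-3 - (-3)) + (2 - (-4))i = 6i


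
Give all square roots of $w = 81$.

|w| = 81, arg(w) = 0°
Root modulus = 81^(1/2) = 9
Root arguments: θ_k = (0° + 360°k)/2 for k = 0, 1, ..., 1
Roots: 9, -9


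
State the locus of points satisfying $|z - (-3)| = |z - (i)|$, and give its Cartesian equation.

|z - z1| = |z - z2| means z is equidistant from z1 and z2,
i.e. the perpendicular bisector of the segment from (-3, 0) to (0, 1) (midpoint (-3/2, 1/2)).
With z = x + yi, square both sides:
(x - (-3))^2 + (y - 0)^2 = (x - 0)^2 + (y - 1)^2
The x^2 and y^2 terms cancel: 6x + 2y = 1 - 9 = -8
Simplify: 3x + y = -4
Locus: Perpendicular bisector of the segment from (-3, 0) to (0, 1): the line 3x + y = -4


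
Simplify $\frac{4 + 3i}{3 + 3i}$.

Multiply numerator and denominator by conjugate (3 - 3i):
= (4 + 3i)(3 - 3i) / (3^2 + 3^2)
= (21 - 3i) / 18
Divide through by 3: (7 - i) / 6
= 7/6 - (1/6)i


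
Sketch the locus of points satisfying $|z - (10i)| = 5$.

|z - z0| = r describes a circle centered at z0 with radius r
Here z0 = 10i and r = 5
Locus: Circle centered at (0, 10) with radius 5


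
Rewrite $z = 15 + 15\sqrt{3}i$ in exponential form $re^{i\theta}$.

r = |z| = sqrt((15)^2 + (15*sqrt(3))^2) = sqrt(225 + 675) = sqrt(900) = 30
θ = arctan(b/a) = arctan(25.9808/15) (quadrant-adjusted) = 60° = π/3
z = 30e^(i*π/3)


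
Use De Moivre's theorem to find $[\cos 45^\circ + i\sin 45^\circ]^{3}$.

By De Moivre: z^n = r^n(cos(nθ) + i sin(nθ))
= 1^3(cos(3*45°) + i sin(3*45°))
= 1(cos 135° + i sin 135°)
= -sqrt(2)/2 + (sqrt(2)/2)i


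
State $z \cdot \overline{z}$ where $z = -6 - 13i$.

z * conjugate(z) = |z|^2 = a^2 + b^2
= (-6)^2 + (-13)^2 = 205


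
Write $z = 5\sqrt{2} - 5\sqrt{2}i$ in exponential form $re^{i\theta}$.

r = |z| = sqrt((5*sqrt(2))^2 + (-5*sqrt(2))^2) = sqrt(50 + 50) = sqrt(100) = 10
θ = arctan(b/a) = arctan(-7.0711/7.0711) (quadrant-adjusted) = -45° = -π/4
z = 10e^(-i*π/4)


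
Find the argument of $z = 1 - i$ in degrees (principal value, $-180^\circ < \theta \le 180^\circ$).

θ = arctan(b/a) = arctan(-1/1) (quadrant-adjusted) = -45°


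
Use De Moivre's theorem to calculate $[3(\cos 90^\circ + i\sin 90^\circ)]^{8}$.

By De Moivre: z^n = r^n(cos(nθ) + i sin(nθ))
= 3^8(cos(8*90°) + i sin(8*90°))
= 6561(cos 0° + i sin 0°)
= 6561


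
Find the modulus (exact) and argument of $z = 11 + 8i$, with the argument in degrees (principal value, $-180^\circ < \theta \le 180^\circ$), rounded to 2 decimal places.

|z| = sqrt(11^2 + 8^2) = sqrt(185)
arg(z) = arctan(b/a) = arctan(8/11) (quadrant-adjusted) = 36.03°


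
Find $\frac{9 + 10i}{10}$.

Divisor is real, so divide each part by 10:
= 9/10 + i


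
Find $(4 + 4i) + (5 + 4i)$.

(4 + 5) + (4 + 4)i = 9 + 8i


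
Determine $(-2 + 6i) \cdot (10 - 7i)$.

(a1*a2 - b1*b2) + (a1*b2 + b1*a2)i
= (-20 - (-42)) + (14 + 60)i
= 22 + 74i


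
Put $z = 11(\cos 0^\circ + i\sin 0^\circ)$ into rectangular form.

a = r cos θ = 11 * 1 = 11
b = r sin θ = 11 * 0 = 0
z = 11


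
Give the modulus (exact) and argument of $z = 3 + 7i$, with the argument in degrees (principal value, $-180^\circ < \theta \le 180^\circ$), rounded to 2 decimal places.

|z| = sqrt(3^2 + 7^2) = sqrt(58)
arg(z) = arctan(b/a) = arctan(7/3) (quadrant-adjusted) = 66.80°


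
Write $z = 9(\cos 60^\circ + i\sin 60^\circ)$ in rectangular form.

a = r cos θ = 9 * 1/2 = 9/2
b = r sin θ = 9 * sqrt(3)/2 = 9*sqrt(3)/2
z = 9/2 + (9*sqrt(3)/2)i


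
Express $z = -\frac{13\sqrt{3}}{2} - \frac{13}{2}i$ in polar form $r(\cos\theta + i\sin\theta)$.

r = |z| = sqrt(a^2 + b^2) = sqrt((-13*sqrt(3)/2)^2 + (-13/2)^2) = sqrt(507/4 + 169/4) = sqrt(169) = 13
θ = arctan(b/a) = arctan(-6.5/-11.2583) (quadrant-adjusted) = 210°
z = 13(cos 210° + i sin 210°)


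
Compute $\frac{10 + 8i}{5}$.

Divisor is real, so divide each part by 5:
= 2 + (8/5)i


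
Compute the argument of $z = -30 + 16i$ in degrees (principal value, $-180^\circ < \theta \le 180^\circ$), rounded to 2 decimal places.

θ = arctan(b/a) = arctan(16/-30) (quadrant-adjusted) = 151.93°


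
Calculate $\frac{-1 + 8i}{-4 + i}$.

Multiply numerator and denominator by conjugate (-4 - i):
= (-1 + 8i)(-4 - i) / ((-4)^2 + 1^2)
= (12 - 31i) / 17
= 12/17 - (31/17)i


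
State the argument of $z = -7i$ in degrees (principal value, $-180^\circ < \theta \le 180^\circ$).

a = 0 and b < 0, so z lies on the negative imaginary axis: θ = -90°


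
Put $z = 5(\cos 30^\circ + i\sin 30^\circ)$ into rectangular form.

a = r cos θ = 5 * sqrt(3)/2 = 5*sqrt(3)/2
b = r sin θ = 5 * 1/2 = 5/2
z = 5*sqrt(3)/2 + (5/2)i


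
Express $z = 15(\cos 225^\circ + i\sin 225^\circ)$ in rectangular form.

a = r cos θ = 15 * -sqrt(2)/2 = -15*sqrt(2)/2
b = r sin θ = 15 * -sqrt(2)/2 = -15*sqrt(2)/2
z = -15*sqrt(2)/2 - (15*sqrt(2)/2)i


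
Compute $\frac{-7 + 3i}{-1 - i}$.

Multiply numerator and denominator by conjugate (-1 + i):
= (-7 + 3i)(-1 + i) / ((-1)^2 + (-1)^2)
= (4 - 10i) / 2
= 2 - 5i


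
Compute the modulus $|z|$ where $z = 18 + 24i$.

|z| = sqrt(a^2 + b^2) = sqrt(18^2 + 24^2) = sqrt(900) = 30


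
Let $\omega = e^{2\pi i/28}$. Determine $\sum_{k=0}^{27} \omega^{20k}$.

Let ζ = ω^20 = e^(2πi·20/28). Since 28 ∤ 20, ζ ≠ 1.
Sum = Σ_{k=0}^{27} ζ^k = (ζ^28 - 1)/(ζ - 1) = (ω^{20·28} - 1)/(ζ - 1) = (1 - 1)/(ζ - 1) = 0


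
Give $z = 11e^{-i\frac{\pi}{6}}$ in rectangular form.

a = r cos θ = 11 * sqrt(3)/2 = 11*sqrt(3)/2
b = r sin θ = 11 * -1/2 = -11/2
z = 11*sqrt(3)/2 - (11/2)i


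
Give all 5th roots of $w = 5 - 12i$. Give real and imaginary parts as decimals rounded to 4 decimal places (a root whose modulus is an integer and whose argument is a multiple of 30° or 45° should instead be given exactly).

|w| = 13, arg(w) ≈ 292.619865°
Root modulus = 13^(1/5) ≈ 1.670278
Root arguments: θ_k = (arg(w) + 360°k)/5 for k = 0, 1, ..., 4
Compute each root as (root modulus)(cos θ_k + i sin θ_k) using full-precision intermediates, then round to 4 decimal places.
Roots: 0.8721 + 1.4245i, -1.0853 + 1.2696i, -1.5429 - 0.6398i, 0.1317 - 1.6651i, 1.6243 - 0.3892i


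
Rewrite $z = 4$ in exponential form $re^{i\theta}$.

r = |z| = sqrt((4)^2 + (0)^2) = sqrt(16 + 0) = sqrt(16) = 4
b = 0 and a > 0, so z lies on the positive real axis: θ = 0
z = 4e^(i*0) = 4


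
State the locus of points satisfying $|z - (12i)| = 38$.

|z - z0| = r describes a circle centered at z0 with radius r
Here z0 = 12i and r = 38
Locus: Circle centered at (0, 12) with radius 38


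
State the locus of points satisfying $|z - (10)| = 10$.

|z - z0| = r describes a circle centered at z0 with radius r
Here z0 = 10 and r = 10
Locus: Circle centered at (10, 0) with radius 10


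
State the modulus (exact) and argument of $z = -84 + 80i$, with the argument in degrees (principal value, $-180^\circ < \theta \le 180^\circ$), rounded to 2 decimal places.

|z| = sqrt((-84)^2 + 80^2) = 116
arg(z) = arctan(b/a) = arctan(80/-84) (quadrant-adjusted) = 136.40°


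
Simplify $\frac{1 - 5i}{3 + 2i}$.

Multiply numerator and denominator by conjugate (3 - 2i):
= (1 - 5i)(3 - 2i) / (3^2 + 2^2)
= (-7 - 17i) / 13
= -7/13 - (17/13)i


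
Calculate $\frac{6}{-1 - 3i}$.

Multiply numerator and denominator by conjugate (-1 + 3i):
= (6)(-1 + 3i) / ((-1)^2 + (-3)^2)
= (-6 + 18i) / 10
Divide through by 2: (-3 + 9i) / 5
= -3/5 + (9/5)i


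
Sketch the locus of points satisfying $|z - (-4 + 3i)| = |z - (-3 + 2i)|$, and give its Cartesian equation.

|z - z1| = |z - z2| means z is equidistant from z1 and z2,
i.e. the perpendicular bisector of the segment from (-4, 3) to (-3, 2) (midpoint (-7/2, 5/2)).
With z = x + yi, square both sides:
(x - (-4))^2 + (y - 3)^2 = (x - (-3))^2 + (y - 2)^2
The x^2 and y^2 terms cancel: 2x + (-2)y = 13 - 25 = -12
Simplify: x - y = -6
Locus: Perpendicular bisector of the segment from (-4, 3) to (-3, 2): the line x - y = -6


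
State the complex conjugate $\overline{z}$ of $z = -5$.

If z = a + bi, then conjugate(z) = a - bi
conjugate(-5) = -5


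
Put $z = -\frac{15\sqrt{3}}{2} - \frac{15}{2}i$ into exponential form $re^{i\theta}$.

r = |z| = sqrt((-15*sqrt(3)/2)^2 + (-15/2)^2) = sqrt(675/4 + 225/4) = sqrt(225) = 15
θ = arctan(b/a) = arctan(-7.5/-12.9904) (quadrant-adjusted) = -150° = -5π/6
z = 15e^(-i*5π/6)


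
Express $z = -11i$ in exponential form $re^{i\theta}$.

r = |z| = sqrt((0)^2 + (-11)^2) = sqrt(0 + 121) = sqrt(121) = 11
a = 0 and b < 0, so z lies on the negative imaginary axis: θ = -90° = -π/2
z = 11e^(-i*π/2)


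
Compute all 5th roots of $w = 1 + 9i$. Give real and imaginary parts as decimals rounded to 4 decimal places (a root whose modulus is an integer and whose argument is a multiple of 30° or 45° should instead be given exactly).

|w| = sqrt(82) ≈ 9.055385, arg(w) ≈ 83.659808°
Root modulus = sqrt(82)^(1/5) ≈ 1.553751
Root arguments: θ_k = (arg(w) + 360°k)/5 for k = 0, 1, ..., 4
Compute each root as (root modulus)(cos θ_k + i sin θ_k) using full-precision intermediates, then round to 4 decimal places.
Roots: 1.4880 + 0.4473i, 0.0344 + 1.5534i, -1.4667 + 0.5127i, -0.9409 - 1.2365i, 0.8852 - 1.2769i


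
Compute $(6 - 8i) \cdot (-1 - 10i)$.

(a1*a2 - b1*b2) + (a1*b2 + b1*a2)i
= (-6 - 80) + (-60 + 8)i
= -86 - 52i


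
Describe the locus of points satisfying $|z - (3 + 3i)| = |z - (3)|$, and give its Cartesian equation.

|z - z1| = |z - z2| means z is equidistant from z1 and z2,
i.e. the perpendicular bisector of the segment from (3, 3) to (3, 0) (midpoint (3, 3/2)).
With z = x + yi, square both sides:
(x - 3)^2 + (y - 3)^2 = (x - 3)^2 + (y - 0)^2
The x^2 and y^2 terms cancel: 0x + (-6)y = 9 - 18 = -9
Simplify: y = 3/2
Locus: Perpendicular bisector of the segment from (3, 3) to (3, 0): the line y = 3/2


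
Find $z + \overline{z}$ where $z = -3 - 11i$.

z + conjugate(z) = (a + bi) + (a - bi) = 2a
= 2 * (-3) = -6


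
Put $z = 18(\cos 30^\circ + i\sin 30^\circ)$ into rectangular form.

a = r cos θ = 18 * sqrt(3)/2 = 9*sqrt(3)
b = r sin θ = 18 * 1/2 = 9
z = 9*sqrt(3) + 9i


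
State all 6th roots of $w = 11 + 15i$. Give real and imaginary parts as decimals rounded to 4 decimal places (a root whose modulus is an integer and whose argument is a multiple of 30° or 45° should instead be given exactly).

|w| = sqrt(346) ≈ 18.601075, arg(w) ≈ 53.746162°
Root modulus = sqrt(346)^(1/6) ≈ 1.627757
Root arguments: θ_k = (arg(w) + 360°k)/6 for k = 0, 1, ..., 5
Compute each root as (root modulus)(cos θ_k + i sin θ_k) using full-precision intermediates, then round to 4 decimal places.
Roots: 1.6079 + 0.2535i, 0.5845 + 1.5192i, -1.0234 + 1.2658i, -1.6079 - 0.2535i, -0.5845 - 1.5192i, 1.0234 - 1.2658i


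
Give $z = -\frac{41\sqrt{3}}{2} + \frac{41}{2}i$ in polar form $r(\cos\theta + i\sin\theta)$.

r = |z| = sqrt(a^2 + b^2) = sqrt((-41*sqrt(3)/2)^2 + (41/2)^2) = sqrt(5043/4 + 1681/4) = sqrt(1681) = 41
θ = arctan(b/a) = arctan(20.5/-35.507) (quadrant-adjusted) = 150°
z = 41(cos 150° + i sin 150°)


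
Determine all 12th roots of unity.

ω_k = e^(2πik/12) = cos(2πk/12) + i sin(2πk/12) for k = 0, 1, ..., 11
Roots: 1, sqrt(3)/2 + (1/2)i, 1/2 + (sqrt(3)/2)i, i, -1/2 + (sqrt(3)/2)i, -sqrt(3)/2 + (1/2)i, -1, -sqrt(3)/2 - (1/2)i, -1/2 - (sqrt(3)/2)i, -i, 1/2 - (sqrt(3)/2)i, sqrt(3)/2 - (1/2)i


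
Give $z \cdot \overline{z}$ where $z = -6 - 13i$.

z * conjugate(z) = |z|^2 = a^2 + b^2
= (-6)^2 + (-13)^2 = 205


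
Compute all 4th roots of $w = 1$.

|w| = 1, arg(w) = 0°
Root modulus = 1^(1/4) = 1
Root arguments: θ_k = (0° + 360°k)/4 for k = 0, 1, ..., 3
Roots: 1, i, -1, -i


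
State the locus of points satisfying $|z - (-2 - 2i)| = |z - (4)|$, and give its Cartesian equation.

|z - z1| = |z - z2| means z is equidistant from z1 and z2,
i.e. the perpendicular bisector of the segment from (-2, -2) to (4, 0) (midpoint (1, -1)).
With z = x + yi, square both sides:
(x - (-2))^2 + (y - (-2))^2 = (x - 4)^2 + (y - 0)^2
The x^2 and y^2 terms cancel: 12x + 4y = 16 - 8 = 8
Simplify: 3x + y = 2
Locus: Perpendicular bisector of the segment from (-2, -2) to (4, 0): the line 3x + y = 2


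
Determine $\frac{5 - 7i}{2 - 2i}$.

Multiply numerator and denominator by conjugate (2 + 2i):
= (5 - 7i)(2 + 2i) / (2^2 + (-2)^2)
= (24 - 4i) / 8
Divide through by 4: (6 - i) / 2
= 3 - (1/2)i


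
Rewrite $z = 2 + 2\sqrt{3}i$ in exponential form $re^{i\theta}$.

r = |z| = sqrt((2)^2 + (2*sqrt(3))^2) = sqrt(4 + 12) = sqrt(16) = 4
θ = arctan(b/a) = arctan(3.4641/2) (quadrant-adjusted) = 60° = π/3
z = 4e^(i*π/3)


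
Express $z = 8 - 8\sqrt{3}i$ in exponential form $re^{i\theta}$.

r = |z| = sqrt((8)^2 + (-8*sqrt(3))^2) = sqrt(64 + 192) = sqrt(256) = 16
θ = arctan(b/a) = arctan(-13.8564/8) (quadrant-adjusted) = -60° = -π/3
z = 16e^(-i*π/3)


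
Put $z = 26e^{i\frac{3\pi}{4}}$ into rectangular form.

a = r cos θ = 26 * -sqrt(2)/2 = -13*sqrt(2)
b = r sin θ = 26 * sqrt(2)/2 = 13*sqrt(2)
z = -13*sqrt(2) + 13*sqrt(2)i


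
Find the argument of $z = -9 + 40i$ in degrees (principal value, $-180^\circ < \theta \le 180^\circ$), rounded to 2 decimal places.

θ = arctan(b/a) = arctan(40/-9) (quadrant-adjusted) = 102.68°


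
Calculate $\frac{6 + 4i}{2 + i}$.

Multiply numerator and denominator by conjugate (2 - i):
= (6 + 4i)(2 - i) / (2^2 + 1^2)
= (16 + 2i) / 5
= 16/5 + (2/5)i


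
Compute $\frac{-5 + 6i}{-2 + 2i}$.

Multiply numerator and denominator by conjugate (-2 - 2i):
= (-5 + 6i)(-2 - 2i) / ((-2)^2 + 2^2)
= (22 - 2i) / 8
Divide through by 2: (11 - i) / 4
= 11/4 - (1/4)i


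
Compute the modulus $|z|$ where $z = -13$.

|z| = sqrt(a^2 + b^2) = sqrt((-13)^2 + 0^2) = sqrt(169) = 13


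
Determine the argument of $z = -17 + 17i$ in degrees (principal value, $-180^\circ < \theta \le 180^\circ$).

θ = arctan(b/a) = arctan(17/-17) (quadrant-adjusted) = 135°


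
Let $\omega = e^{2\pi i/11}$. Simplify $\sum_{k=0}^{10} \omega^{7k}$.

Let ζ = ω^7 = e^(2πi·7/11). Since 11 ∤ 7, ζ ≠ 1.
Sum = Σ_{k=0}^{10} ζ^k = (ζ^11 - 1)/(ζ - 1) = (ω^{7·11} - 1)/(ζ - 1) = (1 - 1)/(ζ - 1) = 0


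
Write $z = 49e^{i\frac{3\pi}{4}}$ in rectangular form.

a = r cos θ = 49 * -sqrt(2)/2 = -49*sqrt(2)/2
b = r sin θ = 49 * sqrt(2)/2 = 49*sqrt(2)/2
z = -49*sqrt(2)/2 + (49*sqrt(2)/2)i


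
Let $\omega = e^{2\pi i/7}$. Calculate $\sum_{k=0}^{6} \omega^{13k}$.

Let ζ = ω^13 = e^(2πi·13/7). Since 7 ∤ 13, ζ ≠ 1.
Sum = Σ_{k=0}^{6} ζ^k = (ζ^7 - 1)/(ζ - 1) = (ω^{13·7} - 1)/(ζ - 1) = (1 - 1)/(ζ - 1) = 0


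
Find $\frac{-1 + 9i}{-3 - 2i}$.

Multiply numerator and denominator by conjugate (-3 + 2i):
= (-1 + 9i)(-3 + 2i) / ((-3)^2 + (-2)^2)
= (-15 - 29i) / 13
= -15/13 - (29/13)i


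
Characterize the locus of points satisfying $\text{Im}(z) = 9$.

Im(z) = y where z = x + yi; the equation y = 9 is satisfied by all points with that y-coordinate
Locus: Horizontal line y = 9


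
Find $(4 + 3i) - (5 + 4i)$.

(4 - 5) + (3 - 4)i = -1 - i


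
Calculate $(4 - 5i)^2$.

(a + bi)^2 = a^2 - b^2 + 2abi
= 4^2 - (-5)^2 + 2*4*(-5)i
= -9 - 40i


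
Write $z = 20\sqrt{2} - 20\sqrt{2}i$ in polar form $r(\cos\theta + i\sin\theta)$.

r = |z| = sqrt(a^2 + b^2) = sqrt((20*sqrt(2))^2 + (-20*sqrt(2))^2) = sqrt(800 + 800) = sqrt(1600) = 40
θ = arctan(b/a) = arctan(-28.2843/28.2843) (quadrant-adjusted) = 315°
z = 40(cos 315° + i sin 315°)


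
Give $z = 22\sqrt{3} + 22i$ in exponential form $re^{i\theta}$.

r = |z| = sqrt((22*sqrt(3))^2 + (22)^2) = sqrt(1452 + 484) = sqrt(1936) = 44
θ = arctan(b/a) = arctan(22/38.1051) (quadrant-adjusted) = 30° = π/6
z = 44e^(i*π/6)


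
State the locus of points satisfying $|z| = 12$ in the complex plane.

|z| = 12 means sqrt(x^2 + y^2) = 12
This is a circle of radius 12 centered at the origin


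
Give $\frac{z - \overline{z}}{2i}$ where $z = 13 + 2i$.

z - conjugate(z) = 2bi
(z - conjugate(z))/(2i) = 2bi/(2i) = b = 2


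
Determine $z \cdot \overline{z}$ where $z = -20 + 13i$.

z * conjugate(z) = |z|^2 = a^2 + b^2
= (-20)^2 + 13^2 = 569


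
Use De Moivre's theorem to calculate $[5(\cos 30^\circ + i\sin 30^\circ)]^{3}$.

By De Moivre: z^n = r^n(cos(nθ) + i sin(nθ))
= 5^3(cos(3*30°) + i sin(3*30°))
= 125(cos 90° + i sin 90°)
= 125i


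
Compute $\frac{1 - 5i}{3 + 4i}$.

Multiply numerator and denominator by conjugate (3 - 4i):
= (1 - 5i)(3 - 4i) / (3^2 + 4^2)
= (-17 - 19i) / 25
= -17/25 - (19/25)i


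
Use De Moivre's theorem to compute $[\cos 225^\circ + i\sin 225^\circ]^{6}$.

By De Moivre: z^n = r^n(cos(nθ) + i sin(nθ))
= 1^6(cos(6*225°) + i sin(6*225°))
= 1(cos 270° + i sin 270°)
= -i


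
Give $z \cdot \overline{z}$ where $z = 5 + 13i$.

z * conjugate(z) = |z|^2 = a^2 + b^2
= 5^2 + 13^2 = 194


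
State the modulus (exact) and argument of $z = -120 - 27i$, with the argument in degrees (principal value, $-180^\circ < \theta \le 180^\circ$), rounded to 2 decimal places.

|z| = sqrt((-120)^2 + (-27)^2) = 123
arg(z) = arctan(b/a) = arctan(-27/-120) (quadrant-adjusted) = -167.32°


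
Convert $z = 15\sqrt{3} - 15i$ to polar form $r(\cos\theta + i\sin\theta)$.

r = |z| = sqrt(a^2 + b^2) = sqrt((15*sqrt(3))^2 + (-15)^2) = sqrt(675 + 225) = sqrt(900) = 30
θ = arctan(b/a) = arctan(-15/25.9808) (quadrant-adjusted) = 330°
z = 30(cos 330° + i sin 330°)


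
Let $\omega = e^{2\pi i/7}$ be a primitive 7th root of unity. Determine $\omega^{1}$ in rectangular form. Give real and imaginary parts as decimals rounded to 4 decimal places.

ω^1 = e^(2πi·1/7) = e^(i·2π/7)
= cos(2π/7) + i sin(2π/7)
= 0.6235 + 0.7818i


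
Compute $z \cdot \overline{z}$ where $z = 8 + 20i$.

z * conjugate(z) = |z|^2 = a^2 + b^2
= 8^2 + 20^2 = 464


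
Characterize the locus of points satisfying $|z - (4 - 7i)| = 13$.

|z - z0| = r describes a circle centered at z0 with radius r
Here z0 = 4 - 7i and r = 13
Locus: Circle centered at (4, -7) with radius 13


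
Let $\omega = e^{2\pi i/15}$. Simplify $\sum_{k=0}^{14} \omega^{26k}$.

Let ζ = ω^26 = e^(2πi·26/15). Since 15 ∤ 26, ζ ≠ 1.
Sum = Σ_{k=0}^{14} ζ^k = (ζ^15 - 1)/(ζ - 1) = (ω^{26·15} - 1)/(ζ - 1) = (1 - 1)/(ζ - 1) = 0


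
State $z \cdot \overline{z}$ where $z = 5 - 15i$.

z * conjugate(z) = |z|^2 = a^2 + b^2
= 5^2 + (-15)^2 = 250


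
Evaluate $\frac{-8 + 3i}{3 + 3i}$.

Multiply numerator and denominator by conjugate (3 - 3i):
= (-8 + 3i)(3 - 3i) / (3^2 + 3^2)
= (-15 + 33i) / 18
Divide through by 3: (-5 + 11i) / 6
= -5/6 + (11/6)i


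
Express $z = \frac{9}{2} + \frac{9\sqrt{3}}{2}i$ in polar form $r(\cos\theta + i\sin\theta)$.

r = |z| = sqrt(a^2 + b^2) = sqrt((9/2)^2 + (9*sqrt(3)/2)^2) = sqrt(81/4 + 243/4) = sqrt(81) = 9
θ = arctan(b/a) = arctan(7.7942/4.5) (quadrant-adjusted) = 60°
z = 9(cos 60° + i sin 60°)


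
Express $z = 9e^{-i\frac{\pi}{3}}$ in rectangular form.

a = r cos θ = 9 * 1/2 = 9/2
b = r sin θ = 9 * -sqrt(3)/2 = -9*sqrt(3)/2
z = 9/2 - (9*sqrt(3)/2)i


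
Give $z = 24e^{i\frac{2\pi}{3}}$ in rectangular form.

a = r cos θ = 24 * -1/2 = -12
b = r sin θ = 24 * sqrt(3)/2 = 12*sqrt(3)
z = -12 + 12*sqrt(3)i


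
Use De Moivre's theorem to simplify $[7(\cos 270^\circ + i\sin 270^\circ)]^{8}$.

By De Moivre: z^n = r^n(cos(nθ) + i sin(nθ))
= 7^8(cos(8*270°) + i sin(8*270°))
= 5764801(cos 0° + i sin 0°)
= 5764801


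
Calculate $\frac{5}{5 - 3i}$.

Multiply numerator and denominator by conjugate (5 + 3i):
= (5)(5 + 3i) / (5^2 + (-3)^2)
= (25 + 15i) / 34
= 25/34 + (15/34)i


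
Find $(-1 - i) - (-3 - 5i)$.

(-1 - (-3)) + (-1 - (-5))i = 2 + 4i


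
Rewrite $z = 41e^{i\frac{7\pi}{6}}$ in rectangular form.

a = r cos θ = 41 * -sqrt(3)/2 = -41*sqrt(3)/2
b = r sin θ = 41 * -1/2 = -41/2
z = -41*sqrt(3)/2 - (41/2)i


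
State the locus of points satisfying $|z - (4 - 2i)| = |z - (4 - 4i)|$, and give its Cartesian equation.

|z - z1| = |z - z2| means z is equidistant from z1 and z2,
i.e. the perpendicular bisector of the segment from (4, -2) to (4, -4) (midpoint (4, -3)).
With z = x + yi, square both sides:
(x - 4)^2 + (y - (-2))^2 = (x - 4)^2 + (y - (-4))^2
The x^2 and y^2 terms cancel: 0x + (-4)y = 32 - 20 = 12
Simplify: y = -3
Locus: Perpendicular bisector of the segment from (4, -2) to (4, -4): the line y = -3


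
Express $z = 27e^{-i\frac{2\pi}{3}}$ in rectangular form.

a = r cos θ = 27 * -1/2 = -27/2
b = r sin θ = 27 * -sqrt(3)/2 = -27*sqrt(3)/2
z = -27/2 - (27*sqrt(3)/2)i


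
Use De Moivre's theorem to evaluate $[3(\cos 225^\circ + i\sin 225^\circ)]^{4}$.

By De Moivre: z^n = r^n(cos(nθ) + i sin(nθ))
= 3^4(cos(4*225°) + i sin(4*225°))
= 81(cos 180° + i sin 180°)
= -81


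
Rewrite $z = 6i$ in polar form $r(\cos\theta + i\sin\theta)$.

r = |z| = sqrt(a^2 + b^2) = sqrt((0)^2 + (6)^2) = sqrt(0 + 36) = sqrt(36) = 6
a = 0 and b > 0, so z lies on the positive imaginary axis: θ = 90°
z = 6(cos 90° + i sin 90°)


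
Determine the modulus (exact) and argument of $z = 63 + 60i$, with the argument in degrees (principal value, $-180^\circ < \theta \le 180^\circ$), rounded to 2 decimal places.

|z| = sqrt(63^2 + 60^2) = 87
arg(z) = arctan(b/a) = arctan(60/63) (quadrant-adjusted) = 43.60°


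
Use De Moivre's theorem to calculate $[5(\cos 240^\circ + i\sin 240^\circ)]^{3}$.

By De Moivre: z^n = r^n(cos(nθ) + i sin(nθ))
= 5^3(cos(3*240°) + i sin(3*240°))
= 125(cos 0° + i sin 0°)
= 125


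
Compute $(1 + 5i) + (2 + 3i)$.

(1 + 2) + (5 + 3)i = 3 + 8i


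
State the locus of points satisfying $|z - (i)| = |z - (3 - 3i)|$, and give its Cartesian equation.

|z - z1| = |z - z2| means z is equidistant from z1 and z2,
i.e. the perpendicular bisector of the segment from (0, 1) to (3, -3) (midpoint (3/2, -1)).
With z = x + yi, square both sides:
(x - 0)^2 + (y - 1)^2 = (x - 3)^2 + (y - (-3))^2
The x^2 and y^2 terms cancel: 6x + (-8)y = 18 - 1 = 17
Simplify: 6x - 8y = 17
Locus: Perpendicular bisector of the segment from (0, 1) to (3, -3): the line 6x - 8y = 17


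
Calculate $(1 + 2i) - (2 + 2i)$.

(1 - 2) + (2 - 2)i = -1


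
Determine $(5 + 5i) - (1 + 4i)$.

(5 - 1) + (5 - 4)i = 4 + i


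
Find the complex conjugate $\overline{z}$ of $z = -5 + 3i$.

If z = a + bi, then conjugate(z) = a - bi
conjugate(-5 + 3i) = -5 - 3i


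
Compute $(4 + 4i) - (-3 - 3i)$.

(4 - (-3)) + (4 - (-3))i = 7 + 7i


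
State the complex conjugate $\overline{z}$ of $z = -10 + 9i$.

If z = a + bi, then conjugate(z) = a - bi
conjugate(-10 + 9i) = -10 - 9i


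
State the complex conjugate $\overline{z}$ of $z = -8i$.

If z = a + bi, then conjugate(z) = a - bi
conjugate(-8i) = 8i
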